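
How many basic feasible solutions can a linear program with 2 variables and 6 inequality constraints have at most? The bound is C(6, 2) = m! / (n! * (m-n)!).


Each vertex corresponds to some choice of n active constraints out of m, so the number of vertices is at most C(m, n) = m! / (n!(m-n)!).
m = 6, n = 2
Numerator: 6 * 5
Denominator: 2! = 2
C(6, 2) = 15


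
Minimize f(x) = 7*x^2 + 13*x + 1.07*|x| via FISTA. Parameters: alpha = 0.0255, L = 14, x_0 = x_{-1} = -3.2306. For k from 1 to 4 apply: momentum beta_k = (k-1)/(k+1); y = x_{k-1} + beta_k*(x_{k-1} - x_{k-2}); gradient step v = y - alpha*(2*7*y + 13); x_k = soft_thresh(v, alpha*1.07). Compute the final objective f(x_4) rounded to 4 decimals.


FISTA on f(x) = 7*x^2 + 13*x + 1.07*|x|
L = 14, alpha = 0.0255
Iteration 1: beta = 0.0, y = -3.2306 + 0.0*(-3.2306 + 3.2306) = -3.2306
  grad(y) = -32.2284, v = y - alpha*grad = -2.4088
  prox(v) = soft_thresh(-2.4088, 0.0273) = -2.3815
Iteration 2: beta = 0.3333, y = -2.3815 + 0.3333*(-2.3815 + 3.2306) = -2.0985
  grad(y) = -16.3784, v = y - alpha*grad = -1.6808
  prox(v) = soft_thresh(-1.6808, 0.0273) = -1.6535
Iteration 3: beta = 0.5, y = -1.6535 + 0.5*(-1.6535 + 2.3815) = -1.2895
  grad(y) = -5.0535, v = y - alpha*grad = -1.1607
  prox(v) = soft_thresh(-1.1607, 0.0273) = -1.1334
Iteration 4: beta = 0.6, y = -1.1334 + 0.6*(-1.1334 + 1.6535) = -0.8213
  grad(y) = 1.5017, v = y - alpha*grad = -0.8596
  prox(v) = soft_thresh(-0.8596, 0.0273) = -0.8323
f(x_4) = 7*(-0.8323)^2 + 13*(-0.8323) + 1.07*|-0.8323| = -5.0803


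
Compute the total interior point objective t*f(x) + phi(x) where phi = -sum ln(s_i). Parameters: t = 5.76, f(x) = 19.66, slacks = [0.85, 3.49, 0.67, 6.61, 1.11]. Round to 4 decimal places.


Step 1: Compute log-barrier.
ln values: [-0.1625, 1.2499, -0.4005, 1.8886, 0.1044]
phi = -(-0.1625 + 1.2499 - 0.4005 + 1.8886 + 0.1044) = -2.6798
Step 2: Compute augmented objective.
t*f(x) = 5.76*19.66 = 113.2416
Total = 113.2416 - 2.6798 = 110.5618


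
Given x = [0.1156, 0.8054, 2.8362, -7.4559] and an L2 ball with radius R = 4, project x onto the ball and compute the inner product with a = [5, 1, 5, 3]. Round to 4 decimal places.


Step 1: Compute ||x|| (intermediates to 6 decimals).
||x|| = sqrt(0.1156^2 + 0.8054^2 + 2.8362^2 + (-7.4559)^2) = 8.01851
Step 2: Project.
Since ||x|| > R, scale = R/||x|| = 4/8.01851 = 0.498846, proj(x) = scale * x
proj(x) = [0.057667, 0.401771, 1.414827, -3.719346]
Step 3: Dot product.
a^T * proj(x) = 5*0.057667 + 1*0.401771 + 5*1.414827 + 3*(-3.719346) = -3.3938


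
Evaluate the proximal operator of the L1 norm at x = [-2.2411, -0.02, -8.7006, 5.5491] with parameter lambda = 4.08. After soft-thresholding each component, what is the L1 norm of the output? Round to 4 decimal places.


Soft-thresholding with lambda = 4.08:
prox(-2.2411) = sign(-2.2411)*max(|-2.2411| - 4.08, 0) = 0.0
prox(-0.02) = sign(-0.02)*max(|-0.02| - 4.08, 0) = 0.0
prox(-8.7006) = sign(-8.7006)*max(|-8.7006| - 4.08, 0) = -4.6206
prox(5.5491) = sign(5.5491)*max(|5.5491| - 4.08, 0) = 1.4691
prox(x) = [0.0, 0.0, -4.6206, 1.4691]
||prox(x)||_1 = 0.0 + 0.0 + 4.6206 + 1.4691 = 6.0897


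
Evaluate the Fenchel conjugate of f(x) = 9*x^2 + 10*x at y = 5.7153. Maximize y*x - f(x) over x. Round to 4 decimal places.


f*(y) = sup_x {y*x - a*x^2 - b*x} = sup_x {(y-b)*x - a*x^2}
FOC: (y - b) - 2a*x = 0 => x* = (y - b)/(2a)
x* = (5.7153 - 10)/(2*9) = -0.238
f*(5.7153) = (y-b)^2/(4a) = (5.7153 - 10)^2/(4*9)
= 18.3587/36 = 0.51


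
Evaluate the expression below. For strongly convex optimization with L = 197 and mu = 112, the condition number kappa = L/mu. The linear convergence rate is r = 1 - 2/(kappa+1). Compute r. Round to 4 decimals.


Step 1: Compute the condition number.
kappa = L/mu = 197/112 = 1.7589
Step 2: Compute the convergence rate.
r = 1 - 2/(kappa + 1) = 1 - 2*mu/(L + mu) = (L - mu)/(L + mu) = 85/309 = 0.2751


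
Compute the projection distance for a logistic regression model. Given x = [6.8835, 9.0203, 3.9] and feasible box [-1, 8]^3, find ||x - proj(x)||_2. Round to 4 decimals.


Project each component onto [-1, 8].
clip(6.8835) = 6.8835, clip(9.0203) = 8.0, clip(3.9) = 3.9
Projection = [6.8835, 8.0, 3.9]
Squared diffs: [0.0, 1.041, 0.0]
Distance = sqrt(1.041) = 1.0203


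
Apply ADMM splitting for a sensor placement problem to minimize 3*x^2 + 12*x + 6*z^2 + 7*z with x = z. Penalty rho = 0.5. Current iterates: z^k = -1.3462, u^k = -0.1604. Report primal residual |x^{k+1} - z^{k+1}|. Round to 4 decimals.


ADMM iteration with rho = 0.5, z^k = -1.3462, u^k = -0.1604
Step 1: x-update.
Minimize 3*x^2 + 12*x + (0.5/2)*(x + 1.3462 - 0.1604)^2
FOC: (2*3 + 0.5)*x = -12 + 0.5*(-1.3462 + 0.1604)
x^{k+1} = -1.9374
Step 2: z-update.
Minimize 6*z^2 + 7*z + (0.5/2)*(-1.9374 - z - 0.1604)^2
FOC: (2*6 + 0.5)*z = -7 + 0.5*(-1.9374 - 0.1604)
z^{k+1} = -0.6439
Step 3: u-update.
u^{k+1} = -0.1604 - 1.9374 + 0.6439 = -1.4539
Step 4: Primal residual = |-1.9374 + 0.6439| = 1.2935


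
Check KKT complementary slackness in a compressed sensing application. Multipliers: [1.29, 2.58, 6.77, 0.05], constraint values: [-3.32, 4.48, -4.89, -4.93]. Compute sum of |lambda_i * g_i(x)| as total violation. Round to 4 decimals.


KKT complementary slackness check:
lambda_1 * g_1 = 1.29 * -3.32 = -4.2828
lambda_2 * g_2 = 2.58 * 4.48 = 11.5584
lambda_3 * g_3 = 6.77 * -4.89 = -33.1053
lambda_4 * g_4 = 0.05 * -4.93 = -0.2465
Total violation = 4.2828 + 11.5584 + 33.1053 + 0.2465 = 49.193


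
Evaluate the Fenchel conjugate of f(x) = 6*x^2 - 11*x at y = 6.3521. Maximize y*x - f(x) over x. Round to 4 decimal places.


f*(y) = sup_x {y*x - a*x^2 - b*x} = sup_x {(y-b)*x - a*x^2}
FOC: (y - b) - 2a*x = 0 => x* = (y - b)/(2a)
x* = (6.3521 + 11)/(2*6) = 1.446
f*(6.3521) = (y-b)^2/(4a) = (6.3521 + 11)^2/(4*6)
= 301.0954/24 = 12.5456


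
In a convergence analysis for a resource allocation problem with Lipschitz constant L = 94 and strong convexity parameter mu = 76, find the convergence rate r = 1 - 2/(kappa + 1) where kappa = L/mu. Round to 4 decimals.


Step 1: Compute the condition number.
kappa = L/mu = 94/76 = 1.2368
Step 2: Compute the convergence rate.
r = 1 - 2/(kappa + 1) = 1 - 2*mu/(L + mu) = (L - mu)/(L + mu) = 18/170 = 0.1059


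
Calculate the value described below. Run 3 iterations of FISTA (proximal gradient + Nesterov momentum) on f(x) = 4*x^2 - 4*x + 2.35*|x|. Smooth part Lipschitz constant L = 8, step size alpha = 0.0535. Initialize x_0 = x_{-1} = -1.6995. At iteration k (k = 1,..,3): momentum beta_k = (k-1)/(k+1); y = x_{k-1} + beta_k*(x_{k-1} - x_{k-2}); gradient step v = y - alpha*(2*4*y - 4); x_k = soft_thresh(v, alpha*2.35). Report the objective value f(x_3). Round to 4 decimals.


FISTA on f(x) = 4*x^2 - 4*x + 2.35*|x|
L = 8, alpha = 0.0535
Iteration 1: beta = 0.0, y = -1.6995 + 0.0*(-1.6995 + 1.6995) = -1.6995
  grad(y) = -17.596, v = y - alpha*grad = -0.7581
  prox(v) = soft_thresh(-0.7581, 0.1257) = -0.6324
Iteration 2: beta = 0.3333, y = -0.6324 + 0.3333*(-0.6324 + 1.6995) = -0.2767
  grad(y) = -6.2135, v = y - alpha*grad = 0.0557
  prox(v) = soft_thresh(0.0557, 0.1257) = 0.0
Iteration 3: beta = 0.5, y = 0.0 + 0.5*(0.0 + 0.6324) = 0.3162
  grad(y) = -1.4704, v = y - alpha*grad = 0.3949
  prox(v) = soft_thresh(0.3949, 0.1257) = 0.2691
f(x_3) = 4*0.2691^2 - 4*0.2691 + 2.35*|0.2691| = -0.1543


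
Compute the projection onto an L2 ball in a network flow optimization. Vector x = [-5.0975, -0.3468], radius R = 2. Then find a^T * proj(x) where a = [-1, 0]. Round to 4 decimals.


Step 1: Compute ||x|| (intermediates to 6 decimals).
||x|| = sqrt((-5.0975)^2 + (-0.3468)^2) = 5.109283
Step 2: Project.
Since ||x|| > R, scale = R/||x|| = 2/5.109283 = 0.391444, proj(x) = scale * x
proj(x) = [-1.995386, -0.135753]
Step 3: Dot product.
a^T * proj(x) = -1*(-1.995386) + 0*(-0.135753) = 1.9954


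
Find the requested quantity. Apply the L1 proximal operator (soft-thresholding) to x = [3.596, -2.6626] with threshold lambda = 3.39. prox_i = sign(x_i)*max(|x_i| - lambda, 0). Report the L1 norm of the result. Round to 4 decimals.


Soft-thresholding with lambda = 3.39:
prox(3.596) = sign(3.596)*max(|3.596| - 3.39, 0) = 0.206
prox(-2.6626) = sign(-2.6626)*max(|-2.6626| - 3.39, 0) = 0.0
prox(x) = [0.206, 0.0]
||prox(x)||_1 = 0.206 + 0.0 = 0.206


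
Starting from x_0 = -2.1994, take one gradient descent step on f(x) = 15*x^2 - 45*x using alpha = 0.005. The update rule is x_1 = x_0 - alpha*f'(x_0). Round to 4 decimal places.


We compute the gradient at x_0 and apply the update.
f'(x) = 30*x - 45
f'(-2.1994) = 30*-2.1994 - 45 = -110.982
x_1 = -2.1994 - 0.005*-110.982 = -1.6445


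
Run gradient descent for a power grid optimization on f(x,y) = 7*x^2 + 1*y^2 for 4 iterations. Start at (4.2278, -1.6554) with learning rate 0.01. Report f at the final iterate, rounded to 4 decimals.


Gradient descent on f(x,y) = 7*x^2 + 1*y^2.
Starting point: (4.2278, -1.6554), alpha = 0.01
Step 1: grad_x = 2*7*4.2278 = 59.1892, grad_y = 2*1*-1.6554 = -3.3108
  x_1 = 4.2278 - 0.01*59.1892 = 3.6359
  y_1 = -1.6554 - 0.01*-3.3108 = -1.6223
Step 2: grad_x = 2*7*3.6359 = 50.9027, grad_y = 2*1*-1.6223 = -3.2446
  x_2 = 3.6359 - 0.01*50.9027 = 3.1269
  y_2 = -1.6223 - 0.01*-3.2446 = -1.5898
Step 3: grad_x = 2*7*3.1269 = 43.7763, grad_y = 2*1*-1.5898 = -3.1797
  x_3 = 3.1269 - 0.01*43.7763 = 2.6891
  y_3 = -1.5898 - 0.01*-3.1797 = -1.558
Step 4: grad_x = 2*7*2.6891 = 37.6476, grad_y = 2*1*-1.558 = -3.1161
  x_4 = 2.6891 - 0.01*37.6476 = 2.3126
  y_4 = -1.558 - 0.01*-3.1161 = -1.5269
f(2.3126, -1.5269) = 7*2.3126^2 + 1*(-1.5269)^2 = 39.7695


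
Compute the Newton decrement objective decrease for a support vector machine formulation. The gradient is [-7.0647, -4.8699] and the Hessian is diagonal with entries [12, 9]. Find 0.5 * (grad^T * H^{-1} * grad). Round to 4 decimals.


Step 1: H is diagonal, so H^(-1) * g = [-0.5887, -0.5411].
Step 2: g^T H^(-1) g = sum_i g_i^2 / H_ii
  = (-7.0647)^2/12 + (-4.8699)^2/9
  = 4.1592 + 2.6351 = 6.7943
Step 3: Objective decrease = 0.5 * g^T H^(-1) g = 3.3971


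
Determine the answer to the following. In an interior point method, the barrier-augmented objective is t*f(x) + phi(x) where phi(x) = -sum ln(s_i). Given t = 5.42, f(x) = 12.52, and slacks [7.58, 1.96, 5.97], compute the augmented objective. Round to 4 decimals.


Step 1: Compute log-barrier.
ln values: [2.0255, 0.6729, 1.7867]
phi = -(2.0255 + 0.6729 + 1.7867) = -4.4852
Step 2: Compute augmented objective.
t*f(x) = 5.42*12.52 = 67.8584
Total = 67.8584 - 4.4852 = 63.3732


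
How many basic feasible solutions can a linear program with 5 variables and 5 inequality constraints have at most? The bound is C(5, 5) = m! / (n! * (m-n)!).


Each vertex corresponds to some choice of n active constraints out of m, so the number of vertices is at most C(m, n) = m! / (n!(m-n)!).
m = 5, n = 5
Numerator: 5 * 4 * 3 * 2 * 1
Denominator: 5! = 120
C(5, 5) = 1


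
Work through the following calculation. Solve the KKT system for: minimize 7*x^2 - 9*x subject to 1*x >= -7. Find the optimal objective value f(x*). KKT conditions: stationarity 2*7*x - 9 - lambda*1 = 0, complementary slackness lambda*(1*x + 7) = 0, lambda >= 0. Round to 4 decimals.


Step 1: Try lambda = 0 (constraint inactive).
Stationarity: 2*7*x - 9 = 0
x* = 9/(2*7) = 9/14 = 0.6429 (rounded; the exact value 9/14 is used below)
Check constraint: 1*0.6429 = 0.6429 >= -7 -- satisfied.
Step 2: Compute optimal value.
f(x*) = 7*(9/14)^2 - 9*(9/14) = -2.8929


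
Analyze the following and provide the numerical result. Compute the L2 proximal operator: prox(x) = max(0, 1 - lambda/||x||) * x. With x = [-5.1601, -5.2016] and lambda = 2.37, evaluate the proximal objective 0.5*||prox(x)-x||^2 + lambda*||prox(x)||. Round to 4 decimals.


Step 1: Compute ||x||.
||x|| = 7.3269
Step 2: Compute scaling factor.
scale = max(0, 1 - 2.37/7.3269) = 0.6765
Step 3: prox(x) = [-3.491, -3.5191]
||prox(x)|| = 4.9569
Step 4: Proximal objective.
0.5*||prox-x||^2 = 2.8085
lambda*||prox|| = 11.7479
Total = 14.5563


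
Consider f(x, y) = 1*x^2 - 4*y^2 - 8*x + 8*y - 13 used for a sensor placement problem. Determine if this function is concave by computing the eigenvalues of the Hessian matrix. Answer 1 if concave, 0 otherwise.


The Hessian of f(x,y) = 1*x^2 - 4*y^2 - 8*x + 8*y - 13 is:
H = [[2, 0], [0, -8]]
Trace = 2 - 8 = -6
Determinant = 2*-8 - (0)^2 = -16
Discriminant = (-6)^2 - 4*-16 = 100.0
Eigenvalues: lambda_1 = -8.0, lambda_2 = 2.0
The function is not concave.

0


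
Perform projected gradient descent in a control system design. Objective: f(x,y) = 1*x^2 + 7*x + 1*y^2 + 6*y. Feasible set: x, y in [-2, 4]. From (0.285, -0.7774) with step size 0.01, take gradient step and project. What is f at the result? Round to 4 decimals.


Step 1: Compute gradient at (0.285, -0.7774).
grad_x = 2*1*0.285 + 7 = 7.57
grad_y = 2*1*-0.7774 + 6 = 4.4452
Step 2: Gradient step.
x_raw = 0.285 - 0.01*7.57 = 0.2093
y_raw = -0.7774 - 0.01*4.4452 = -0.8219
Step 3: Project onto [-2, 4].
x_proj = clip(0.2093) = 0.2093
y_proj = clip(-0.8219) = -0.8219
Step 4: Evaluate f.
f(0.2093, -0.8219) = -2.7468


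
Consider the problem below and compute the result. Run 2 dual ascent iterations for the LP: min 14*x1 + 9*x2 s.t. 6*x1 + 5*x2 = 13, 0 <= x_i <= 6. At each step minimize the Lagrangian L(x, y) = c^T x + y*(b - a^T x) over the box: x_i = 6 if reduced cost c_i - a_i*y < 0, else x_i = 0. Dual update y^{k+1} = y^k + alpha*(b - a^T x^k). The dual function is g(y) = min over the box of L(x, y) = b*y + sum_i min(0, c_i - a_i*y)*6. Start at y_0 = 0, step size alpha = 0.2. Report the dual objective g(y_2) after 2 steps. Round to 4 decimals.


Dual ascent for LP: min 14*x1 + 9*x2, 6*x1 + 5*x2 = 13, 0 <= x_i <= 6
Step 1: y^k = 0.0, reduced costs: (14.0, 9.0)
  x^k = (0.0, 0.0), subgradient = b - a^T x = 13.0
  y^{k+1} = 0.0 + 0.2*13.0 = 2.6
Step 2: y^k = 2.6, reduced costs: (-1.6, -4.0)
  x^k = (6.0, 6.0), subgradient = b - a^T x = -53.0
  y^{k+1} = 2.6 + 0.2*-53.0 = -8.0
Dual objective at y_2 = -8.0: reduced costs (62.0, 49.0), box minimizer x = (0.0, 0.0)
g(y_2) = b*y + (c1 - a1*y)*x1 + (c2 - a2*y)*x2 = 13*(-8.0) + 62.0*0.0 + 49.0*0.0 = -104.0 + 0.0 + 0.0 = -104.0


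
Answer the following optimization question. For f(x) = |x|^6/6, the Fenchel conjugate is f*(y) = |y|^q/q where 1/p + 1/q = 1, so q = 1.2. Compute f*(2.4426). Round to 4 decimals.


The conjugate exponent q satisfies 1/p + 1/q = 1.
p = 6, so q = 6/(6 - 1) = 1.2
|y|^q = 2.4426^1.2 = 2.9203
f*(2.4426) = 2.9203 / 1.2 = 2.4336


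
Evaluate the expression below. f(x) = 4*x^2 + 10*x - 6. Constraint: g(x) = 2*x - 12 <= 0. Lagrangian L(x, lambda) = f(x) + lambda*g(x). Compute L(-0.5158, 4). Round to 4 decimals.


Step 1: Evaluate f(x).
f(-0.5158) = 4*(-0.5158)^2 + 10*(-0.5158) - 6 = -10.0938
Step 2: Evaluate g(x).
g(-0.5158) = 2*-0.5158 - 12 = -13.0316
Step 3: Compute Lagrangian.
L = -10.0938 + 4*-13.0316 = -62.2202


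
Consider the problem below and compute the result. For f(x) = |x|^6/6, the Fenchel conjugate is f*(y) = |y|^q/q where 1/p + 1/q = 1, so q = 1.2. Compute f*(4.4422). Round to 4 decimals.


The conjugate exponent q satisfies 1/p + 1/q = 1.
p = 6, so q = 6/(6 - 1) = 1.2
|y|^q = 4.4422^1.2 = 5.9857
f*(4.4422) = 5.9857 / 1.2 = 4.9881


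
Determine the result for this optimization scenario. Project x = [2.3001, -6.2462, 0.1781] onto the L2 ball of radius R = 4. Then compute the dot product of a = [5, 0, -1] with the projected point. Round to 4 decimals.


Step 1: Compute ||x|| (intermediates to 6 decimals).
||x|| = sqrt(2.3001^2 + (-6.2462)^2 + 0.1781^2) = 6.658618
Step 2: Project.
Since ||x|| > R, scale = R/||x|| = 4/6.658618 = 0.600725, proj(x) = scale * x
proj(x) = [1.381728, -3.752248, 0.106989]
Step 3: Dot product.
a^T * proj(x) = 5*1.381728 + 0*(-3.752248) - 1*0.106989 = 6.8017


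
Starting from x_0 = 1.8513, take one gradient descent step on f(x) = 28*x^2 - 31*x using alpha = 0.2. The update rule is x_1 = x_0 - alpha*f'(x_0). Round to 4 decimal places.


We compute the gradient at x_0 and apply the update.
f'(x) = 56*x - 31
f'(1.8513) = 56*1.8513 - 31 = 72.6728
x_1 = 1.8513 - 0.2*72.6728 = -12.6833


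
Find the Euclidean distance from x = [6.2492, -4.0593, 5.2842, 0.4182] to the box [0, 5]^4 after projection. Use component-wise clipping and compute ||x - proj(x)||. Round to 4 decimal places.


Project each component onto [0, 5].
clip(6.2492) = 5.0, clip(-4.0593) = 0.0, clip(5.2842) = 5.0, clip(0.4182) = 0.4182
Projection = [5.0, 0.0, 5.0, 0.4182]
Squared diffs: [1.5605, 16.4779, 0.0808, 0.0]
Distance = sqrt(18.1192) = 4.2567


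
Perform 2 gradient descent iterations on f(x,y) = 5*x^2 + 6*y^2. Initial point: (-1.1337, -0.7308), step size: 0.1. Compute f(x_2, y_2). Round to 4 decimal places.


Gradient descent on f(x,y) = 5*x^2 + 6*y^2.
Starting point: (-1.1337, -0.7308), alpha = 0.1
Step 1: grad_x = 2*5*-1.1337 = -11.337, grad_y = 2*6*-0.7308 = -8.7696
  x_1 = -1.1337 - 0.1*-11.337 = 0.0
  y_1 = -0.7308 - 0.1*-8.7696 = 0.1462
Step 2: grad_x = 2*5*0.0 = 0.0, grad_y = 2*6*0.1462 = 1.7539
  x_2 = 0.0 - 0.1*0.0 = 0.0
  y_2 = 0.1462 - 0.1*1.7539 = -0.0292
f(0.0, -0.0292) = 5*0.0^2 + 6*(-0.0292)^2 = 0.0051


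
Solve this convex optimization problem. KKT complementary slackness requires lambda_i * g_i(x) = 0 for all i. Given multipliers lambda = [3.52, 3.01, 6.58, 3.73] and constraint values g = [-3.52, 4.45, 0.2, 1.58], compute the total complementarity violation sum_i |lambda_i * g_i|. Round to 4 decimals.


KKT complementary slackness check:
lambda_1 * g_1 = 3.52 * -3.52 = -12.3904
lambda_2 * g_2 = 3.01 * 4.45 = 13.3945
lambda_3 * g_3 = 6.58 * 0.2 = 1.316
lambda_4 * g_4 = 3.73 * 1.58 = 5.8934
Total violation = 12.3904 + 13.3945 + 1.316 + 5.8934 = 32.9943


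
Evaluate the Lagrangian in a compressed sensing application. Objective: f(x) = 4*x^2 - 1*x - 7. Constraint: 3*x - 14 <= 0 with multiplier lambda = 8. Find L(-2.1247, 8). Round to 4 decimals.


Step 1: Evaluate f(x).
f(-2.1247) = 4*(-2.1247)^2 - 1*(-2.1247) - 7 = 13.1821
Step 2: Evaluate g(x).
g(-2.1247) = 3*-2.1247 - 14 = -20.3741
Step 3: Compute Lagrangian.
L = 13.1821 + 8*-20.3741 = -149.8107


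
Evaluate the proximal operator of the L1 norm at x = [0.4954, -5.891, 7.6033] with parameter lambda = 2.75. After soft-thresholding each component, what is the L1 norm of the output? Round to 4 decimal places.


Soft-thresholding with lambda = 2.75:
prox(0.4954) = sign(0.4954)*max(|0.4954| - 2.75, 0) = 0.0
prox(-5.891) = sign(-5.891)*max(|-5.891| - 2.75, 0) = -3.141
prox(7.6033) = sign(7.6033)*max(|7.6033| - 2.75, 0) = 4.8533
prox(x) = [0.0, -3.141, 4.8533]
||prox(x)||_1 = 0.0 + 3.141 + 4.8533 = 7.9943


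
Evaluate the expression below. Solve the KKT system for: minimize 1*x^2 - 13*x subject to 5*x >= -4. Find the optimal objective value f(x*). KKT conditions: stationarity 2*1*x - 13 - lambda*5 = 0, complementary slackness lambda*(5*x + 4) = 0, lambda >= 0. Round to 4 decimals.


Step 1: Try lambda = 0 (constraint inactive).
Stationarity: 2*1*x - 13 = 0
x* = 13/(2*1) = 6.5
Check constraint: 5*6.5 = 32.5 >= -4 -- satisfied.
Step 2: Compute optimal value.
f(x*) = 1*6.5^2 - 13*6.5 = -42.25


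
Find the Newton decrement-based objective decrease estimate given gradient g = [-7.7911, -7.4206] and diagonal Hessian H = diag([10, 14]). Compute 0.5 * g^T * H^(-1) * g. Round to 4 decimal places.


Step 1: H is diagonal, so H^(-1) * g = [-0.7791, -0.53].
Step 2: g^T H^(-1) g = sum_i g_i^2 / H_ii
  = (-7.7911)^2/10 + (-7.4206)^2/14
  = 6.0701 + 3.9332 = 10.0034
Step 3: Objective decrease = 0.5 * g^T H^(-1) g = 5.0017


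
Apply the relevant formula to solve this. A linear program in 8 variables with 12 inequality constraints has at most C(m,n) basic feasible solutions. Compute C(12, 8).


Each vertex corresponds to some choice of n active constraints out of m, so the number of vertices is at most C(m, n) = m! / (n!(m-n)!).
m = 12, n = 8
Numerator: 12 * 11 * 10 * 9 * 8 * 7 * 6 * 5
Denominator: 8! = 40320
C(12, 8) = 495


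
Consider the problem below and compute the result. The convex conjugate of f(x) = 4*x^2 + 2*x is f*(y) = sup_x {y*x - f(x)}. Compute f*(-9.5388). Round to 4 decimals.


f*(y) = sup_x {y*x - a*x^2 - b*x} = sup_x {(y-b)*x - a*x^2}
FOC: (y - b) - 2a*x = 0 => x* = (y - b)/(2a)
x* = (-9.5388 - 2)/(2*4) = -1.4424
f*(-9.5388) = (y-b)^2/(4a) = (-9.5388 - 2)^2/(4*4)
= 133.1439/16 = 8.3215


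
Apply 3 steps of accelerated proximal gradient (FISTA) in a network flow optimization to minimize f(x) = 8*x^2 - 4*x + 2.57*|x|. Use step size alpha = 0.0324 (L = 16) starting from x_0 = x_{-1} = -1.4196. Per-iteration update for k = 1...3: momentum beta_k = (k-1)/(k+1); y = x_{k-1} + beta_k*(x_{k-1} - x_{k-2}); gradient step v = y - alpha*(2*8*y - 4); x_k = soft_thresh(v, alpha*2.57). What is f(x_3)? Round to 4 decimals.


FISTA on f(x) = 8*x^2 - 4*x + 2.57*|x|
L = 16, alpha = 0.0324
Iteration 1: beta = 0.0, y = -1.4196 + 0.0*(-1.4196 + 1.4196) = -1.4196
  grad(y) = -26.7136, v = y - alpha*grad = -0.5541
  prox(v) = soft_thresh(-0.5541, 0.0833) = -0.4708
Iteration 2: beta = 0.3333, y = -0.4708 + 0.3333*(-0.4708 + 1.4196) = -0.1545
  grad(y) = -6.4728, v = y - alpha*grad = 0.0552
  prox(v) = soft_thresh(0.0552, 0.0833) = 0.0
Iteration 3: beta = 0.5, y = 0.0 + 0.5*(0.0 + 0.4708) = 0.2354
  grad(y) = -0.2335, v = y - alpha*grad = 0.243
  prox(v) = soft_thresh(0.243, 0.0833) = 0.1597
f(x_3) = 8*0.1597^2 - 4*0.1597 + 2.57*|0.1597| = -0.0243


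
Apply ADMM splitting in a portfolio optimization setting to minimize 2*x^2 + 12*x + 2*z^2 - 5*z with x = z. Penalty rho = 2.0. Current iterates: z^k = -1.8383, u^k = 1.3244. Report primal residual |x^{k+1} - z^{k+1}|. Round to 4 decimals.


ADMM iteration with rho = 2.0, z^k = -1.8383, u^k = 1.3244
Step 1: x-update.
Minimize 2*x^2 + 12*x + (2.0/2)*(x + 1.8383 + 1.3244)^2
FOC: (2*2 + 2.0)*x = -12 + 2.0*(-1.8383 - 1.3244)
x^{k+1} = -3.0542
Step 2: z-update.
Minimize 2*z^2 - 5*z + (2.0/2)*(-3.0542 - z + 1.3244)^2
FOC: (2*2 + 2.0)*z = 5 + 2.0*(-3.0542 + 1.3244)
z^{k+1} = 0.2567
Step 3: u-update.
u^{k+1} = 1.3244 - 3.0542 - 0.2567 = -1.9866
Step 4: Primal residual = |-3.0542 - 0.2567| = 3.311


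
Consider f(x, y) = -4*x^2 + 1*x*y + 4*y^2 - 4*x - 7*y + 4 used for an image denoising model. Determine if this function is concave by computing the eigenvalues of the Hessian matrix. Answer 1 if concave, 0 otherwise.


The Hessian of f(x,y) = -4*x^2 + 1*x*y + 4*y^2 - 4*x - 7*y + 4 is:
H = [[-8, 1], [1, 8]]
Trace = -8 + 8 = 0
Determinant = -8*8 - (1)^2 = -65
Discriminant = (0)^2 - 4*-65 = 260.0
Eigenvalues: lambda_1 = -8.0623, lambda_2 = 8.0623
The function is not concave.

0


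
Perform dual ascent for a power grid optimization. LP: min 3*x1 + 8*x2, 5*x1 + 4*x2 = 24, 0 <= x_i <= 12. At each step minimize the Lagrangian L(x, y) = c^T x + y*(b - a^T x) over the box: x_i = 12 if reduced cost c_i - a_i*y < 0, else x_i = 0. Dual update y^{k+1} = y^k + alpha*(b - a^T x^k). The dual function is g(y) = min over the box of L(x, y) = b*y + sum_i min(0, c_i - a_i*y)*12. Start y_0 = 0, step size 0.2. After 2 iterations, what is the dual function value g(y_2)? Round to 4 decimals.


Dual ascent for LP: min 3*x1 + 8*x2, 5*x1 + 4*x2 = 24, 0 <= x_i <= 12
Step 1: y^k = 0.0, reduced costs: (3.0, 8.0)
  x^k = (0.0, 0.0), subgradient = b - a^T x = 24.0
  y^{k+1} = 0.0 + 0.2*24.0 = 4.8
Step 2: y^k = 4.8, reduced costs: (-21.0, -11.2)
  x^k = (12.0, 12.0), subgradient = b - a^T x = -84.0
  y^{k+1} = 4.8 + 0.2*-84.0 = -12.0
Dual objective at y_2 = -12.0: reduced costs (63.0, 56.0), box minimizer x = (0.0, 0.0)
g(y_2) = b*y + (c1 - a1*y)*x1 + (c2 - a2*y)*x2 = 24*(-12.0) + 63.0*0.0 + 56.0*0.0 = -288.0 + 0.0 + 0.0 = -288.0


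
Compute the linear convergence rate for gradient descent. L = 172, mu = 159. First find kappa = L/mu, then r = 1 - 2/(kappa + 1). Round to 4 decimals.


Step 1: Compute the condition number.
kappa = L/mu = 172/159 = 1.0818
Step 2: Compute the convergence rate.
r = 1 - 2/(kappa + 1) = 1 - 2*mu/(L + mu) = (L - mu)/(L + mu) = 13/331 = 0.0393


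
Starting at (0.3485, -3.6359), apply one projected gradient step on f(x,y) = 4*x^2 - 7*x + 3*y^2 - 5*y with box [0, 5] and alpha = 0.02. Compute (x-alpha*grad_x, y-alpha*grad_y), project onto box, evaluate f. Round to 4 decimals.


Step 1: Compute gradient at (0.3485, -3.6359).
grad_x = 2*4*0.3485 - 7 = -4.212
grad_y = 2*3*-3.6359 - 5 = -26.8154
Step 2: Gradient step.
x_raw = 0.3485 - 0.02*-4.212 = 0.4327
y_raw = -3.6359 - 0.02*-26.8154 = -3.0996
Step 3: Project onto [0, 5].
x_proj = clip(0.4327) = 0.4327
y_proj = clip(-3.0996) = 0.0
Step 4: Evaluate f.
f(0.4327, 0.0) = -2.2801


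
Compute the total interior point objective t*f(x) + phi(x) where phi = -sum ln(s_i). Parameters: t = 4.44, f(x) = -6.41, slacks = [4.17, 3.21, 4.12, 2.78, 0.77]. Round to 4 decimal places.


Step 1: Compute log-barrier.
ln values: [1.4279, 1.1663, 1.4159, 1.0225, -0.2614]
phi = -(1.4279 + 1.1663 + 1.4159 + 1.0225 - 0.2614) = -4.7711
Step 2: Compute augmented objective.
t*f(x) = 4.44*-6.41 = -28.4604
Total = -28.4604 - 4.7711 = -33.2315


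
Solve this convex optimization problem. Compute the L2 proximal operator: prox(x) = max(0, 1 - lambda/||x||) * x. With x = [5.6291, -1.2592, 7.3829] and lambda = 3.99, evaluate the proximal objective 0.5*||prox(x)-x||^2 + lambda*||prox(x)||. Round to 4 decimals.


Step 1: Compute ||x||.
||x|| = 9.3691
Step 2: Compute scaling factor.
scale = max(0, 1 - 3.99/9.3691) = 0.5741
Step 3: prox(x) = [3.2318, -0.7229, 4.2388]
||prox(x)|| = 5.3791
Step 4: Proximal objective.
0.5*||prox-x||^2 = 7.9601
lambda*||prox|| = 21.4626
Total = 29.4226


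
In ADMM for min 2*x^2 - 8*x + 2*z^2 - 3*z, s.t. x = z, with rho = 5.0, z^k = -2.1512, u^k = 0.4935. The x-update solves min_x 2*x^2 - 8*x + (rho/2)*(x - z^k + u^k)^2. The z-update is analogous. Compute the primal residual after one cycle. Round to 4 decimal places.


ADMM iteration with rho = 5.0, z^k = -2.1512, u^k = 0.4935
Step 1: x-update.
Minimize 2*x^2 - 8*x + (5.0/2)*(x + 2.1512 + 0.4935)^2
FOC: (2*2 + 5.0)*x = 8 + 5.0*(-2.1512 - 0.4935)
x^{k+1} = -0.5804
Step 2: z-update.
Minimize 2*z^2 - 3*z + (5.0/2)*(-0.5804 - z + 0.4935)^2
FOC: (2*2 + 5.0)*z = 3 + 5.0*(-0.5804 + 0.4935)
z^{k+1} = 0.2851
Step 3: u-update.
u^{k+1} = 0.4935 - 0.5804 - 0.2851 = -0.372
Step 4: Primal residual = |-0.5804 - 0.2851| = 0.8655


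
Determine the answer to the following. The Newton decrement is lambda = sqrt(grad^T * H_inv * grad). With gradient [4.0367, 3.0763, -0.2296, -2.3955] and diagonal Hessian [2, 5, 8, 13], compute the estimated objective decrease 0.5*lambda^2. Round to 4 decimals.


Step 1: H is diagonal, so H^(-1) * g = [2.0184, 0.6153, -0.0287, -0.1843].
Step 2: g^T H^(-1) g = sum_i g_i^2 / H_ii
  = (4.0367)^2/2 + (3.0763)^2/5 + (-0.2296)^2/8 + (-2.3955)^2/13
  = 8.1475 + 1.8927 + 0.0066 + 0.4414 = 10.4882
Step 3: Objective decrease = 0.5 * g^T H^(-1) g = 5.2441


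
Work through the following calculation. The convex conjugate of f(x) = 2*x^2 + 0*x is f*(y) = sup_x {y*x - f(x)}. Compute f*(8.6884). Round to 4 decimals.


f*(y) = sup_x {y*x - a*x^2 - b*x} = sup_x {(y-b)*x - a*x^2}
FOC: (y - b) - 2a*x = 0 => x* = (y - b)/(2a)
x* = (8.6884 - 0)/(2*2) = 2.1721
f*(8.6884) = (y-b)^2/(4a) = (8.6884 - 0)^2/(4*2)
= 75.4883/8 = 9.436


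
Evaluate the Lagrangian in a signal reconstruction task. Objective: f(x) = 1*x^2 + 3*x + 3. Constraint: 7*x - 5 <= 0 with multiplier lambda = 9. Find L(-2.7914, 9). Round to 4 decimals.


Step 1: Evaluate f(x).
f(-2.7914) = 1*(-2.7914)^2 + 3*(-2.7914) + 3 = 2.4177
Step 2: Evaluate g(x).
g(-2.7914) = 7*-2.7914 - 5 = -24.5398
Step 3: Compute Lagrangian.
L = 2.4177 + 9*-24.5398 = -218.4405


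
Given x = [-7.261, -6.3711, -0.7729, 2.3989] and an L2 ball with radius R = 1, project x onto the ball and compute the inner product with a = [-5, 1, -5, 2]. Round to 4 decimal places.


Step 1: Compute ||x|| (intermediates to 6 decimals).
||x|| = sqrt((-7.261)^2 + (-6.3711)^2 + (-0.7729)^2 + 2.3989^2) = 9.983243
Step 2: Project.
Since ||x|| > R, scale = R/||x|| = 1/9.983243 = 0.100168, proj(x) = scale * x
proj(x) = [-0.72732, -0.63818, -0.07742, 0.240293]
Step 3: Dot product.
a^T * proj(x) = -5*(-0.72732) + 1*(-0.63818) - 5*(-0.07742) + 2*0.240293 = 3.8661


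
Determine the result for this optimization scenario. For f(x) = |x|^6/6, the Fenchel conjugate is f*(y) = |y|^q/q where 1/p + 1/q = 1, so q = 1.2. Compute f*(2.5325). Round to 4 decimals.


The conjugate exponent q satisfies 1/p + 1/q = 1.
p = 6, so q = 6/(6 - 1) = 1.2
|y|^q = 2.5325^1.2 = 3.0497
f*(2.5325) = 3.0497 / 1.2 = 2.5414


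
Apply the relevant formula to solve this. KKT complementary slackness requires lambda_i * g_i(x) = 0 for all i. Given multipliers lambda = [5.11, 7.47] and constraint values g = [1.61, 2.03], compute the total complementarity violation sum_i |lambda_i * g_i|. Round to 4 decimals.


KKT complementary slackness check:
lambda_1 * g_1 = 5.11 * 1.61 = 8.2271
lambda_2 * g_2 = 7.47 * 2.03 = 15.1641
Total violation = 8.2271 + 15.1641 = 23.3912


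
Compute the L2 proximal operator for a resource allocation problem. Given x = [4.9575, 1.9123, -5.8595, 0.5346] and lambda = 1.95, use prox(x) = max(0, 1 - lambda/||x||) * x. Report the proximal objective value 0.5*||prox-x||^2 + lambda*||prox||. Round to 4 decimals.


Step 1: Compute ||x||.
||x|| = 7.928
Step 2: Compute scaling factor.
scale = max(0, 1 - 1.95/7.928) = 0.754
Step 3: prox(x) = [3.7381, 1.4419, -4.4183, 0.4031]
||prox(x)|| = 5.978
Step 4: Proximal objective.
0.5*||prox-x||^2 = 1.9013
lambda*||prox|| = 11.6571
Total = 13.5584


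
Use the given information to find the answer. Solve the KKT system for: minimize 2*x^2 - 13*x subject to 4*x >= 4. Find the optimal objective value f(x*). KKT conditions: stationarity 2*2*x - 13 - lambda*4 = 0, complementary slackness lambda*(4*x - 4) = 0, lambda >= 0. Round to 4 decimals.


Step 1: Try lambda = 0 (constraint inactive).
Stationarity: 2*2*x - 13 = 0
x* = 13/(2*2) = 3.25
Check constraint: 4*3.25 = 13.0 >= 4 -- satisfied.
Step 2: Compute optimal value.
f(x*) = 2*3.25^2 - 13*3.25 = -21.125


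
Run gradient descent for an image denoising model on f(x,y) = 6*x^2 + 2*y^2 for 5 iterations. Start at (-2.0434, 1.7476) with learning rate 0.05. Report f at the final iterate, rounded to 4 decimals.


Gradient descent on f(x,y) = 6*x^2 + 2*y^2.
Starting point: (-2.0434, 1.7476), alpha = 0.05
Step 1: grad_x = 2*6*-2.0434 = -24.5208, grad_y = 2*2*1.7476 = 6.9904
  x_1 = -2.0434 - 0.05*-24.5208 = -0.8174
  y_1 = 1.7476 - 0.05*6.9904 = 1.3981
Step 2: grad_x = 2*6*-0.8174 = -9.8083, grad_y = 2*2*1.3981 = 5.5923
  x_2 = -0.8174 - 0.05*-9.8083 = -0.3269
  y_2 = 1.3981 - 0.05*5.5923 = 1.1185
Step 3: grad_x = 2*6*-0.3269 = -3.9233, grad_y = 2*2*1.1185 = 4.4739
  x_3 = -0.3269 - 0.05*-3.9233 = -0.1308
  y_3 = 1.1185 - 0.05*4.4739 = 0.8948
Step 4: grad_x = 2*6*-0.1308 = -1.5693, grad_y = 2*2*0.8948 = 3.5791
  x_4 = -0.1308 - 0.05*-1.5693 = -0.0523
  y_4 = 0.8948 - 0.05*3.5791 = 0.7158
Step 5: grad_x = 2*6*-0.0523 = -0.6277, grad_y = 2*2*0.7158 = 2.8633
  x_5 = -0.0523 - 0.05*-0.6277 = -0.0209
  y_5 = 0.7158 - 0.05*2.8633 = 0.5727
f(-0.0209, 0.5727) = 6*(-0.0209)^2 + 2*0.5727^2 = 0.6585


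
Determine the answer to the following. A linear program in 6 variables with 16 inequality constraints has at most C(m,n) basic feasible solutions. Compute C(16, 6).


Each vertex corresponds to some choice of n active constraints out of m, so the number of vertices is at most C(m, n) = m! / (n!(m-n)!).
m = 16, n = 6
Numerator: 16 * 15 * 14 * 13 * 12 * 11
Denominator: 6! = 720
C(16, 6) = 8008


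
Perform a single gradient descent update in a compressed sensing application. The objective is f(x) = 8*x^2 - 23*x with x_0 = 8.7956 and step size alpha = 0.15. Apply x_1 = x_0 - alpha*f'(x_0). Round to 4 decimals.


We compute the gradient at x_0 and apply the update.
f'(x) = 16*x - 23
f'(8.7956) = 16*8.7956 - 23 = 117.7296
x_1 = 8.7956 - 0.15*117.7296 = -8.8638


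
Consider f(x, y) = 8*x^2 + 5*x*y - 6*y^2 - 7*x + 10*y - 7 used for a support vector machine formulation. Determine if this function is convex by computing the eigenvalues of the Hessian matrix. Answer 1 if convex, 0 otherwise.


The Hessian of f(x,y) = 8*x^2 + 5*x*y - 6*y^2 - 7*x + 10*y - 7 is:
H = [[16, 5], [5, -12]]
Trace = 16 - 12 = 4
Determinant = 16*-12 - (5)^2 = -217
Discriminant = (4)^2 - 4*-217 = 884.0
Eigenvalues: lambda_1 = -12.8661, lambda_2 = 16.8661
The function is not convex.

0


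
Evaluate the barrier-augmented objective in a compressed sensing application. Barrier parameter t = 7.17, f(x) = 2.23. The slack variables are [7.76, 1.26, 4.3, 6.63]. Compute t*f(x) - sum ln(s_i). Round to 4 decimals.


Step 1: Compute log-barrier.
ln values: [2.049, 0.2311, 1.4586, 1.8916]
phi = -(2.049 + 0.2311 + 1.4586 + 1.8916) = -5.6303
Step 2: Compute augmented objective.
t*f(x) = 7.17*2.23 = 15.9891
Total = 15.9891 - 5.6303 = 10.3588


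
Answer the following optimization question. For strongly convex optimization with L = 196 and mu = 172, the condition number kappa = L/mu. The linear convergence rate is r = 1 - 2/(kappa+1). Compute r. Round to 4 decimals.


Step 1: Compute the condition number.
kappa = L/mu = 196/172 = 1.1395
Step 2: Compute the convergence rate.
r = 1 - 2/(kappa + 1) = 1 - 2*mu/(L + mu) = (L - mu)/(L + mu) = 24/368 = 0.0652


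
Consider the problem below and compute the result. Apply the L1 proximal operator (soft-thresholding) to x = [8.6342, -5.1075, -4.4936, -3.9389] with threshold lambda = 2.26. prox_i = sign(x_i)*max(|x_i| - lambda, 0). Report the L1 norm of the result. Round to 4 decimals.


Soft-thresholding with lambda = 2.26:
prox(8.6342) = sign(8.6342)*max(|8.6342| - 2.26, 0) = 6.3742
prox(-5.1075) = sign(-5.1075)*max(|-5.1075| - 2.26, 0) = -2.8475
prox(-4.4936) = sign(-4.4936)*max(|-4.4936| - 2.26, 0) = -2.2336
prox(-3.9389) = sign(-3.9389)*max(|-3.9389| - 2.26, 0) = -1.6789
prox(x) = [6.3742, -2.8475, -2.2336, -1.6789]
||prox(x)||_1 = 6.3742 + 2.8475 + 2.2336 + 1.6789 = 13.1342


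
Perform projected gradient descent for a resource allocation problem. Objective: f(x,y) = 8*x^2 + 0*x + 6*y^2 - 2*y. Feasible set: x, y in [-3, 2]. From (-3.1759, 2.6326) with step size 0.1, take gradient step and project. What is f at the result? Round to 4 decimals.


Step 1: Compute gradient at (-3.1759, 2.6326).
grad_x = 2*8*-3.1759 + 0 = -50.8144
grad_y = 2*6*2.6326 - 2 = 29.5912
Step 2: Gradient step.
x_raw = -3.1759 - 0.1*-50.8144 = 1.9055
y_raw = 2.6326 - 0.1*29.5912 = -0.3265
Step 3: Project onto [-3, 2].
x_proj = clip(1.9055) = 1.9055
y_proj = clip(-0.3265) = -0.3265
Step 4: Evaluate f.
f(1.9055, -0.3265) = 30.3414


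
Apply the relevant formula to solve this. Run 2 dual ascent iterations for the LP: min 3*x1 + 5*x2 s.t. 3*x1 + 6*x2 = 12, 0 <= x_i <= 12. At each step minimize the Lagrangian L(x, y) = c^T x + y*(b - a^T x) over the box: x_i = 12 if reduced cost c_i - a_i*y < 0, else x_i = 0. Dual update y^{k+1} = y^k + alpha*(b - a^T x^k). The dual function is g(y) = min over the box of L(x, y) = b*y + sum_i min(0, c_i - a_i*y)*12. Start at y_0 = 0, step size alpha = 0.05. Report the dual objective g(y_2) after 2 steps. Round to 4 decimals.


Dual ascent for LP: min 3*x1 + 5*x2, 3*x1 + 6*x2 = 12, 0 <= x_i <= 12
Step 1: y^k = 0.0, reduced costs: (3.0, 5.0)
  x^k = (0.0, 0.0), subgradient = b - a^T x = 12.0
  y^{k+1} = 0.0 + 0.05*12.0 = 0.6
Step 2: y^k = 0.6, reduced costs: (1.2, 1.4)
  x^k = (0.0, 0.0), subgradient = b - a^T x = 12.0
  y^{k+1} = 0.6 + 0.05*12.0 = 1.2
Dual objective at y_2 = 1.2: reduced costs (-0.6, -2.2), box minimizer x = (12.0, 12.0)
g(y_2) = b*y + (c1 - a1*y)*x1 + (c2 - a2*y)*x2 = 12*1.2 + (-0.6)*12.0 + (-2.2)*12.0 = 14.4 - 7.2 - 26.4 = -19.2


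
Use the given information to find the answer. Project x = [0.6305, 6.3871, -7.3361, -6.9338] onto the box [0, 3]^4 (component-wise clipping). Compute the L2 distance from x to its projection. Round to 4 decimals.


Project each component onto [0, 3].
clip(0.6305) = 0.6305, clip(6.3871) = 3.0, clip(-7.3361) = 0.0, clip(-6.9338) = 0.0
Projection = [0.6305, 3.0, 0.0, 0.0]
Squared diffs: [0.0, 11.4724, 53.8184, 48.0776]
Distance = sqrt(113.3684) = 10.6475


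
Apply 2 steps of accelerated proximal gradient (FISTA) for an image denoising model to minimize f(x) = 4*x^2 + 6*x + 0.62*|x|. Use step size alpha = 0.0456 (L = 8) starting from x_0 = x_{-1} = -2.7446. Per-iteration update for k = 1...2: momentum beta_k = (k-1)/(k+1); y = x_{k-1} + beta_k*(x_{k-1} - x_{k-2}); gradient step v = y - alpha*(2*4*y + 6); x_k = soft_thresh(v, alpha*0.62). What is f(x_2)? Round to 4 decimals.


FISTA on f(x) = 4*x^2 + 6*x + 0.62*|x|
L = 8, alpha = 0.0456
Iteration 1: beta = 0.0, y = -2.7446 + 0.0*(-2.7446 + 2.7446) = -2.7446
  grad(y) = -15.9568, v = y - alpha*grad = -2.017
  prox(v) = soft_thresh(-2.017, 0.0283) = -1.9887
Iteration 2: beta = 0.3333, y = -1.9887 + 0.3333*(-1.9887 + 2.7446) = -1.7367
  grad(y) = -7.8938, v = y - alpha*grad = -1.3768
  prox(v) = soft_thresh(-1.3768, 0.0283) = -1.3485
f(x_2) = 4*(-1.3485)^2 + 6*(-1.3485) + 0.62*|-1.3485| = 0.0189


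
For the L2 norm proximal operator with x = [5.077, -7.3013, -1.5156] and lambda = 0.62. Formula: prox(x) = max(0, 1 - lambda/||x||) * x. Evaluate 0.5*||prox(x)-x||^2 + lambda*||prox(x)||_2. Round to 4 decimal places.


Step 1: Compute ||x||.
||x|| = 9.0212
Step 2: Compute scaling factor.
scale = max(0, 1 - 0.62/9.0212) = 0.9313
Step 3: prox(x) = [4.7281, -6.7995, -1.4114]
||prox(x)|| = 8.4012
Step 4: Proximal objective.
0.5*||prox-x||^2 = 0.1922
lambda*||prox|| = 5.2087
Total = 5.4009


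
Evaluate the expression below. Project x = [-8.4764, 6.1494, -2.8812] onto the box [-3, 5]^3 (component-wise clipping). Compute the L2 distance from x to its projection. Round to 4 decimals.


Project each component onto [-3, 5].
clip(-8.4764) = -3.0, clip(6.1494) = 5.0, clip(-2.8812) = -2.8812
Projection = [-3.0, 5.0, -2.8812]
Squared diffs: [29.991, 1.3211, 0.0]
Distance = sqrt(31.3121) = 5.5957


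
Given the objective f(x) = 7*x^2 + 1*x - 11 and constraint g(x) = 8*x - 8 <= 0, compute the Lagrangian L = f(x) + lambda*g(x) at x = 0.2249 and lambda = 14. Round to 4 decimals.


Step 1: Evaluate f(x).
f(0.2249) = 7*0.2249^2 + 1*0.2249 - 11 = -10.421
Step 2: Evaluate g(x).
g(0.2249) = 8*0.2249 - 8 = -6.2008
Step 3: Compute Lagrangian.
L = -10.421 + 14*-6.2008 = -97.2322


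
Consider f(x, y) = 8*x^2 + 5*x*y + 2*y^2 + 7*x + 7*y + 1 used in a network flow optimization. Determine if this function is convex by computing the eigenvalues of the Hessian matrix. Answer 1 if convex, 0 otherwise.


The Hessian of f(x,y) = 8*x^2 + 5*x*y + 2*y^2 + 7*x + 7*y + 1 is:
H = [[16, 5], [5, 4]]
Trace = 16 + 4 = 20
Determinant = 16*4 - (5)^2 = 39
Discriminant = (20)^2 - 4*39 = 244.0
Eigenvalues: lambda_1 = 2.1898, lambda_2 = 17.8102
The function is convex.

1


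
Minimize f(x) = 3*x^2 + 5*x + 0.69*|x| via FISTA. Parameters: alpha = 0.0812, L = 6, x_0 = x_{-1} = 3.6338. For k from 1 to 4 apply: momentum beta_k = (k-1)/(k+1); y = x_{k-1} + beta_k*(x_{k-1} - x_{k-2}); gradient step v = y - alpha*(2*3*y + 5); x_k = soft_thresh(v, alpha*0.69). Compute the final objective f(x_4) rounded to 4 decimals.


FISTA on f(x) = 3*x^2 + 5*x + 0.69*|x|
L = 6, alpha = 0.0812
Iteration 1: beta = 0.0, y = 3.6338 + 0.0*(3.6338 - 3.6338) = 3.6338
  grad(y) = 26.8028, v = y - alpha*grad = 1.4574
  prox(v) = soft_thresh(1.4574, 0.056) = 1.4014
Iteration 2: beta = 0.3333, y = 1.4014 + 0.3333*(1.4014 - 3.6338) = 0.6572
  grad(y) = 8.9435, v = y - alpha*grad = -0.069
  prox(v) = soft_thresh(-0.069, 0.056) = -0.0129
Iteration 3: beta = 0.5, y = -0.0129 + 0.5*(-0.0129 - 1.4014) = -0.7201
  grad(y) = 0.6794, v = y - alpha*grad = -0.7753
  prox(v) = soft_thresh(-0.7753, 0.056) = -0.7192
Iteration 4: beta = 0.6, y = -0.7192 + 0.6*(-0.7192 + 0.0129) = -1.143
  grad(y) = -1.8581, v = y - alpha*grad = -0.9921
  prox(v) = soft_thresh(-0.9921, 0.056) = -0.9361
f(x_4) = 3*(-0.9361)^2 + 5*(-0.9361) + 0.69*|-0.9361| = -1.4057


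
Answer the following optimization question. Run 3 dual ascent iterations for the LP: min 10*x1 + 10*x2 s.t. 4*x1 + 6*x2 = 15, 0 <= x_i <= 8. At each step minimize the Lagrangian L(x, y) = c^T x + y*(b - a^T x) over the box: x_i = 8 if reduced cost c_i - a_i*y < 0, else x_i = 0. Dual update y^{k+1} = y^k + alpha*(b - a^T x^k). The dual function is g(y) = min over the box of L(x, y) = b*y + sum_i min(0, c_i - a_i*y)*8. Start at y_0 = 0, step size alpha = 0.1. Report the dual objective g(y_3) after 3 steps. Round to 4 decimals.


Dual ascent for LP: min 10*x1 + 10*x2, 4*x1 + 6*x2 = 15, 0 <= x_i <= 8
Step 1: y^k = 0.0, reduced costs: (10.0, 10.0)
  x^k = (0.0, 0.0), subgradient = b - a^T x = 15.0
  y^{k+1} = 0.0 + 0.1*15.0 = 1.5
Step 2: y^k = 1.5, reduced costs: (4.0, 1.0)
  x^k = (0.0, 0.0), subgradient = b - a^T x = 15.0
  y^{k+1} = 1.5 + 0.1*15.0 = 3.0
Step 3: y^k = 3.0, reduced costs: (-2.0, -8.0)
  x^k = (8.0, 8.0), subgradient = b - a^T x = -65.0
  y^{k+1} = 3.0 + 0.1*-65.0 = -3.5
Dual objective at y_3 = -3.5: reduced costs (24.0, 31.0), box minimizer x = (0.0, 0.0)
g(y_3) = b*y + (c1 - a1*y)*x1 + (c2 - a2*y)*x2 = 15*(-3.5) + 24.0*0.0 + 31.0*0.0 = -52.5 + 0.0 + 0.0 = -52.5
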